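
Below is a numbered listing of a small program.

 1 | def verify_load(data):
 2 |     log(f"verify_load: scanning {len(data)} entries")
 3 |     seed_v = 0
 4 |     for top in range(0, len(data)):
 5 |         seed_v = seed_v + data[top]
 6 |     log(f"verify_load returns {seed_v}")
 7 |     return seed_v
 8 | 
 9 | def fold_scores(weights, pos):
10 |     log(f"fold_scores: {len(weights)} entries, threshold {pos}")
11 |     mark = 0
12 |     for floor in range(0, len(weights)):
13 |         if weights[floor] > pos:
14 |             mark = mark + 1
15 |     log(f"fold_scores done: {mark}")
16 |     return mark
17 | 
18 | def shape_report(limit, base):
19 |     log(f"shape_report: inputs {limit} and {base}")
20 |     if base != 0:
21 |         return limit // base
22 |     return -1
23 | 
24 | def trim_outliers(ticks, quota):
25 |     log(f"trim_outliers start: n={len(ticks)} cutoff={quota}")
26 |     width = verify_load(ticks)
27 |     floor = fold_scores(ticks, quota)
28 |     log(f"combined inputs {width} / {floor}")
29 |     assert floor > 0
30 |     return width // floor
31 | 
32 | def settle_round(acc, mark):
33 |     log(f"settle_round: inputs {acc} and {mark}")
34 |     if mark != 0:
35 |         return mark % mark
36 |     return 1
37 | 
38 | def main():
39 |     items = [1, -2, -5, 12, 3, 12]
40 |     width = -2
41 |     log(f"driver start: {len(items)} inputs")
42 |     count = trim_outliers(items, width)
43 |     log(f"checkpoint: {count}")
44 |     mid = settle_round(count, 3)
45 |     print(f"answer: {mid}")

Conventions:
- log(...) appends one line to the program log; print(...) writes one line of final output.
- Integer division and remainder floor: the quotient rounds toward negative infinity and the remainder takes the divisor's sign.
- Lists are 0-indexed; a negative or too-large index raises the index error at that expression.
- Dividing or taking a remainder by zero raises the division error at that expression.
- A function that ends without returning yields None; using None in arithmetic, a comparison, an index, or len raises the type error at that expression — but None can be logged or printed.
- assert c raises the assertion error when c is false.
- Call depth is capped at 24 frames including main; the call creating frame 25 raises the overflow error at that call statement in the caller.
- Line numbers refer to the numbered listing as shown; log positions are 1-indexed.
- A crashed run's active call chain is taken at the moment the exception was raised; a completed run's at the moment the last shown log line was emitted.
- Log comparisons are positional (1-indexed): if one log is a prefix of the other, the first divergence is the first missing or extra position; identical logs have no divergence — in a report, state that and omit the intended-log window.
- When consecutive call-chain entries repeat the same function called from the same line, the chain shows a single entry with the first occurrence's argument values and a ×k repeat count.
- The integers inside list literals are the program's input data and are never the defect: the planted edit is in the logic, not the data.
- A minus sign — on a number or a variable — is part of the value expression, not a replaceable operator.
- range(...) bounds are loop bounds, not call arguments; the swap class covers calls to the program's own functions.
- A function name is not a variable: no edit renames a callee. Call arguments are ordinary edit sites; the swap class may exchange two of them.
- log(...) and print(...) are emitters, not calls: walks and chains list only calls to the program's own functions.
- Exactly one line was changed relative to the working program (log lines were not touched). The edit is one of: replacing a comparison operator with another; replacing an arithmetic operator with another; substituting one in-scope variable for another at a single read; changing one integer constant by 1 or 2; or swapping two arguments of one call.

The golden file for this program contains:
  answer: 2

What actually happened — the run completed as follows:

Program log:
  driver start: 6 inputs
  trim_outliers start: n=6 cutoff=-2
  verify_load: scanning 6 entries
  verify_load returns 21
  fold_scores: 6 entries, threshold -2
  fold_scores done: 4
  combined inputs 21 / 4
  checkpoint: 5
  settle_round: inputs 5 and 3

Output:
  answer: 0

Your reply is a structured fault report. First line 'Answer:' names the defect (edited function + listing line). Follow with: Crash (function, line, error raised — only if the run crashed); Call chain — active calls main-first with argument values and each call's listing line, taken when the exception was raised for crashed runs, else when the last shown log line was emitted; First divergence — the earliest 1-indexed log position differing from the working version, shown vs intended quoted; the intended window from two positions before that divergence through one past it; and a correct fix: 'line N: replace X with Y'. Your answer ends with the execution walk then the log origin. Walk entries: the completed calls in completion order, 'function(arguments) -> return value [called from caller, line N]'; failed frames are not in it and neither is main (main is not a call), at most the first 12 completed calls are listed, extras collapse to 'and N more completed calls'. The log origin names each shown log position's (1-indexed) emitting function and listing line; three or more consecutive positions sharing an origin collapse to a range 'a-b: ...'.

Answer: the defect is in settle_round at line 35.
Key observation: The two runs log identically and part ways only at the printed values.
Call chain: main -> settle_round(5, 3) (called at line 44).
First divergence: none (the log streams are identical).
Execution walk:
  verify_load([1, -2, -5, 12, 3, 12]) -> 21  [called from trim_outliers, line 26]
  fold_scores([1, -2, -5, 12, 3, 12], -2) -> 4  [called from trim_outliers, line 27]
  trim_outliers([1, -2, -5, 12, 3, 12], -2) -> 5  [called from main, line 42]
  settle_round(5, 3) -> 0  [called from main, line 44]
Log origin:
  1: from main, line 41
  2: from trim_outliers, line 25
  3: from verify_load, line 2
  4: from verify_load, line 6
  5: from fold_scores, line 10
  6: from fold_scores, line 15
  7: from trim_outliers, line 28
  8: from main, line 43
  9: from settle_round, line 33
A correct fix: line 35: replace `mark % mark` with `acc % mark`.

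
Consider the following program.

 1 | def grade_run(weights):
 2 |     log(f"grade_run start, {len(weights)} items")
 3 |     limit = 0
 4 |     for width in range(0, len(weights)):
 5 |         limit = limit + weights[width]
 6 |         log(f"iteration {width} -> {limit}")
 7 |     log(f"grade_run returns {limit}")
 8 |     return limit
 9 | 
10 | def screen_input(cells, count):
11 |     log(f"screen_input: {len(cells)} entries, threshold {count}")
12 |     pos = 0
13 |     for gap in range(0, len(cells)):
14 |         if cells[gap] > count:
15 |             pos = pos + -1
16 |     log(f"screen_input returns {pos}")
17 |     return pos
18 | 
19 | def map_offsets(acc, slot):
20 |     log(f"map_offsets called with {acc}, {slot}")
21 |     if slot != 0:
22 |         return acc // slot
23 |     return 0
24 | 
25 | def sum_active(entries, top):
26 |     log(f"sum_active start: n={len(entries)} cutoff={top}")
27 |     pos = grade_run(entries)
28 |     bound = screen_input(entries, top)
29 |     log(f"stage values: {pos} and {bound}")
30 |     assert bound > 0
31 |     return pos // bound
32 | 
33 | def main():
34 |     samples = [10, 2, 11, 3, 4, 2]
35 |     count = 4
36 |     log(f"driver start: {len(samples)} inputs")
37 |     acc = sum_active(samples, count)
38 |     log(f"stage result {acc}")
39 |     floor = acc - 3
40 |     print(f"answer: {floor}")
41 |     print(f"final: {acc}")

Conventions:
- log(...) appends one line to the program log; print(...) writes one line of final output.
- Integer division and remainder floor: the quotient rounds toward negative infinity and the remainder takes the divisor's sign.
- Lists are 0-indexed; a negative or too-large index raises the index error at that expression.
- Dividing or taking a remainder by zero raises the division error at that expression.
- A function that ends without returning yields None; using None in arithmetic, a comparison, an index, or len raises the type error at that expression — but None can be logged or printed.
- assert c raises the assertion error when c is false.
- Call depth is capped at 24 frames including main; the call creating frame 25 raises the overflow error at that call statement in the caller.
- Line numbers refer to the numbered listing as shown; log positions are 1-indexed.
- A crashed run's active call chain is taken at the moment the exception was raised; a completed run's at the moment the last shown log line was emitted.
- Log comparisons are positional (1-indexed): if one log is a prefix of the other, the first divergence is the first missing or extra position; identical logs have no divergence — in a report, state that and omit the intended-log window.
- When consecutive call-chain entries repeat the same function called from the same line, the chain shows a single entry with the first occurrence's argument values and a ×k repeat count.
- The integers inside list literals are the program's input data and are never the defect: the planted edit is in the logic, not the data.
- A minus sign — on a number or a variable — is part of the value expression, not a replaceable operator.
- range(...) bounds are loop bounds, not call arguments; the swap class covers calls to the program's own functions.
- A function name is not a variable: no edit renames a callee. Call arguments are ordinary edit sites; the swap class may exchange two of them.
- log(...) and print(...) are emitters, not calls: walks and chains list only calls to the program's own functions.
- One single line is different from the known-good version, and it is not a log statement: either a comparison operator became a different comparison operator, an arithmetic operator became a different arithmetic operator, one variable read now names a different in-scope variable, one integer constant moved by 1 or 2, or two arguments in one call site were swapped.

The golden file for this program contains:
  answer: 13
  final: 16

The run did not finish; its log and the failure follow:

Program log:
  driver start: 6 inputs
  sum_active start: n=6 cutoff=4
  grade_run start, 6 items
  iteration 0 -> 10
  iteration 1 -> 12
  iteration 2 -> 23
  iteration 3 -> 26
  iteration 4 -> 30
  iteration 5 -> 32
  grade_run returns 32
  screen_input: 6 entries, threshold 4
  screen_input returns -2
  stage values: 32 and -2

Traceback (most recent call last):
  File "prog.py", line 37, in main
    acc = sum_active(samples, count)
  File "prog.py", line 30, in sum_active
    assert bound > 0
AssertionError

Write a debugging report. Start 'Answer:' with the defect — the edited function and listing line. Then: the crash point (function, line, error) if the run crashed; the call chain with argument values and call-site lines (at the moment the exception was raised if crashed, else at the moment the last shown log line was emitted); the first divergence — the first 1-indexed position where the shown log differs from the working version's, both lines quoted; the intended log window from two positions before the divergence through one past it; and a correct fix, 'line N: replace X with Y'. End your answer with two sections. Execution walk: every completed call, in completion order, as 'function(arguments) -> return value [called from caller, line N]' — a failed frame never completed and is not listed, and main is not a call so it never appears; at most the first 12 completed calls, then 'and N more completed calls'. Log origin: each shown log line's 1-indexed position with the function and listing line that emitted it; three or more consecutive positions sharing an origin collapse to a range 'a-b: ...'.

Answer: the defect is in screen_input at line 15.
Key observation: Position 12 is the first bad log line: 'screen_input returns -2' should read 'screen_input returns 2'.
Crash: sum_active, line 30, AssertionError.
Call chain: main -> sum_active([10, 2, 11, 3, 4, 2], 4) (called at line 37).
First divergence: position 12; shown 'screen_input returns -2' vs intended 'screen_input returns 2'.
Intended log window:
  10: grade_run returns 32
  11: screen_input: 6 entries, threshold 4
  12: screen_input returns 2
  13: stage values: 32 and 2
Execution walk:
  grade_run([10, 2, 11, 3, 4, 2]) -> 32  [called from sum_active, line 27]
  screen_input([10, 2, 11, 3, 4, 2], 4) -> -2  [called from sum_active, line 28]
Log line origins:
  1 — main, line 36
  2 — sum_active, line 26
  3 — grade_run, line 2
  4-9 — grade_run, line 6
  10 — grade_run, line 7
  11 — screen_input, line 11
  12 — screen_input, line 16
  13 — sum_active, line 29
A correct fix: line 15: replace `-1` with `1`.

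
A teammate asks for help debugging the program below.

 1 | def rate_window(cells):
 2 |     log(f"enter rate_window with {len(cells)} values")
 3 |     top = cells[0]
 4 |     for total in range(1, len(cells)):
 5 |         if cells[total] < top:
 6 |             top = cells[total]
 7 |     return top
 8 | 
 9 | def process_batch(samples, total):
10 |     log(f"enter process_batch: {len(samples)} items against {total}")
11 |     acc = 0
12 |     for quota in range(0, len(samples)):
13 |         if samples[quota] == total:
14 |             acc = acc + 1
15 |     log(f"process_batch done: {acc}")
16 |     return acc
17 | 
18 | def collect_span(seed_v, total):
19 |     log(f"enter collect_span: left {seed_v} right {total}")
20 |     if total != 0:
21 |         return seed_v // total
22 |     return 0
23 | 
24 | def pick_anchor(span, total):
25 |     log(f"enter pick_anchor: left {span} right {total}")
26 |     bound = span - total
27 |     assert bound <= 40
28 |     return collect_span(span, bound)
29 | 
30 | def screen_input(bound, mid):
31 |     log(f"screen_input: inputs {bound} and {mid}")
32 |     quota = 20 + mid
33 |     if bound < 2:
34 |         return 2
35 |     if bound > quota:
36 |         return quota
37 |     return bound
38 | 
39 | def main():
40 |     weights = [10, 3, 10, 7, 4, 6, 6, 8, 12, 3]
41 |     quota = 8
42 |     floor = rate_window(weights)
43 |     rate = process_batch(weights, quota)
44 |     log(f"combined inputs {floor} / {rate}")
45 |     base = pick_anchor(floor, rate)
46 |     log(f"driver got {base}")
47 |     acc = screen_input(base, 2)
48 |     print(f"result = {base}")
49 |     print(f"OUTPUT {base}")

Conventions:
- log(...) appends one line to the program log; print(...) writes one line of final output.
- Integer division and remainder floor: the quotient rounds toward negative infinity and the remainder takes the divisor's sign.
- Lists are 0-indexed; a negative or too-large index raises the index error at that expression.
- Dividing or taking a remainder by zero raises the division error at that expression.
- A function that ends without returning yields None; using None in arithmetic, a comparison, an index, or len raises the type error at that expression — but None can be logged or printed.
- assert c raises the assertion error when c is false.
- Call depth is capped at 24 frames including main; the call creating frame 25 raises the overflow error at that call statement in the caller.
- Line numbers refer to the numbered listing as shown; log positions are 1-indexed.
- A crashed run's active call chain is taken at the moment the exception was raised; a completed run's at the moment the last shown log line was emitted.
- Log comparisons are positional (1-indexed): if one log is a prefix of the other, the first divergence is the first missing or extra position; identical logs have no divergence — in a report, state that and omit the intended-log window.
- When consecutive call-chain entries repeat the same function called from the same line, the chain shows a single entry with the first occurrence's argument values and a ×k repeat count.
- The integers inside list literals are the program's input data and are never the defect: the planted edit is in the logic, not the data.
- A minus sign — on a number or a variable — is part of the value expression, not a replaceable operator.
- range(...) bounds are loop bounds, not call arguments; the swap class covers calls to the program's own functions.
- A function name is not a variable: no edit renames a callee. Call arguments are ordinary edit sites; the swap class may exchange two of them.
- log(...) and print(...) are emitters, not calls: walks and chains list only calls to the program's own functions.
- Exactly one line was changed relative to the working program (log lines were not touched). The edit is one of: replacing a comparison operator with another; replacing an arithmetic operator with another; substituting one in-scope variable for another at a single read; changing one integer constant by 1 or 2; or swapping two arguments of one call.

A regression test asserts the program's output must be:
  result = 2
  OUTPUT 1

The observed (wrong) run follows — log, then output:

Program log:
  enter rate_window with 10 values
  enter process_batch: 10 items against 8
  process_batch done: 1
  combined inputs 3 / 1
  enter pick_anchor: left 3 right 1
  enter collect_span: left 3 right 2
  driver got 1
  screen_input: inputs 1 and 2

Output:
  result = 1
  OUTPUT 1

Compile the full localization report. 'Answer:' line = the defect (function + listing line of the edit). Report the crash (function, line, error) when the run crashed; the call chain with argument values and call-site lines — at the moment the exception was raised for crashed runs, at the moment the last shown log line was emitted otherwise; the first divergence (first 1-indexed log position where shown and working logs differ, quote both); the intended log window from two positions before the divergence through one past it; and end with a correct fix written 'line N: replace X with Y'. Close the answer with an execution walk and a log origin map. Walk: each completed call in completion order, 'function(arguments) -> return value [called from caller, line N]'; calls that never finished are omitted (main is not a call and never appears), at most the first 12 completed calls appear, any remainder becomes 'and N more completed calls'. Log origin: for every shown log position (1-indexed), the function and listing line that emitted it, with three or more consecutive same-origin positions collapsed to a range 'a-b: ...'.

Answer: the defect is in main at line 48.
Key fact: Nothing in the log betrays the bug — only the output does.
Call chain: main -> screen_input(1, 2) (called at line 47).
First divergence: there is none — every log position agrees.
Execution walk:
  rate_window([10, 3, 10, 7, 4, 6, 6, 8, 12, 3]) -> 3  [called from main, line 42]
  process_batch([10, 3, 10, 7, 4, 6, 6, 8, 12, 3], 8) -> 1  [called from main, line 43]
  collect_span(3, 2) -> 1  [called from pick_anchor, line 28]
  pick_anchor(3, 1) -> 1  [called from main, line 45]
  screen_input(1, 2) -> 2  [called from main, line 47]
Log origin:
  1: logged in rate_window at line 2
  2: logged in process_batch at line 10
  3: logged in process_batch at line 15
  4: logged in main at line 44
  5: logged in pick_anchor at line 25
  6: logged in collect_span at line 19
  7: logged in main at line 46
  8: logged in screen_input at line 31
A correct fix: line 48: replace `base` with `acc`.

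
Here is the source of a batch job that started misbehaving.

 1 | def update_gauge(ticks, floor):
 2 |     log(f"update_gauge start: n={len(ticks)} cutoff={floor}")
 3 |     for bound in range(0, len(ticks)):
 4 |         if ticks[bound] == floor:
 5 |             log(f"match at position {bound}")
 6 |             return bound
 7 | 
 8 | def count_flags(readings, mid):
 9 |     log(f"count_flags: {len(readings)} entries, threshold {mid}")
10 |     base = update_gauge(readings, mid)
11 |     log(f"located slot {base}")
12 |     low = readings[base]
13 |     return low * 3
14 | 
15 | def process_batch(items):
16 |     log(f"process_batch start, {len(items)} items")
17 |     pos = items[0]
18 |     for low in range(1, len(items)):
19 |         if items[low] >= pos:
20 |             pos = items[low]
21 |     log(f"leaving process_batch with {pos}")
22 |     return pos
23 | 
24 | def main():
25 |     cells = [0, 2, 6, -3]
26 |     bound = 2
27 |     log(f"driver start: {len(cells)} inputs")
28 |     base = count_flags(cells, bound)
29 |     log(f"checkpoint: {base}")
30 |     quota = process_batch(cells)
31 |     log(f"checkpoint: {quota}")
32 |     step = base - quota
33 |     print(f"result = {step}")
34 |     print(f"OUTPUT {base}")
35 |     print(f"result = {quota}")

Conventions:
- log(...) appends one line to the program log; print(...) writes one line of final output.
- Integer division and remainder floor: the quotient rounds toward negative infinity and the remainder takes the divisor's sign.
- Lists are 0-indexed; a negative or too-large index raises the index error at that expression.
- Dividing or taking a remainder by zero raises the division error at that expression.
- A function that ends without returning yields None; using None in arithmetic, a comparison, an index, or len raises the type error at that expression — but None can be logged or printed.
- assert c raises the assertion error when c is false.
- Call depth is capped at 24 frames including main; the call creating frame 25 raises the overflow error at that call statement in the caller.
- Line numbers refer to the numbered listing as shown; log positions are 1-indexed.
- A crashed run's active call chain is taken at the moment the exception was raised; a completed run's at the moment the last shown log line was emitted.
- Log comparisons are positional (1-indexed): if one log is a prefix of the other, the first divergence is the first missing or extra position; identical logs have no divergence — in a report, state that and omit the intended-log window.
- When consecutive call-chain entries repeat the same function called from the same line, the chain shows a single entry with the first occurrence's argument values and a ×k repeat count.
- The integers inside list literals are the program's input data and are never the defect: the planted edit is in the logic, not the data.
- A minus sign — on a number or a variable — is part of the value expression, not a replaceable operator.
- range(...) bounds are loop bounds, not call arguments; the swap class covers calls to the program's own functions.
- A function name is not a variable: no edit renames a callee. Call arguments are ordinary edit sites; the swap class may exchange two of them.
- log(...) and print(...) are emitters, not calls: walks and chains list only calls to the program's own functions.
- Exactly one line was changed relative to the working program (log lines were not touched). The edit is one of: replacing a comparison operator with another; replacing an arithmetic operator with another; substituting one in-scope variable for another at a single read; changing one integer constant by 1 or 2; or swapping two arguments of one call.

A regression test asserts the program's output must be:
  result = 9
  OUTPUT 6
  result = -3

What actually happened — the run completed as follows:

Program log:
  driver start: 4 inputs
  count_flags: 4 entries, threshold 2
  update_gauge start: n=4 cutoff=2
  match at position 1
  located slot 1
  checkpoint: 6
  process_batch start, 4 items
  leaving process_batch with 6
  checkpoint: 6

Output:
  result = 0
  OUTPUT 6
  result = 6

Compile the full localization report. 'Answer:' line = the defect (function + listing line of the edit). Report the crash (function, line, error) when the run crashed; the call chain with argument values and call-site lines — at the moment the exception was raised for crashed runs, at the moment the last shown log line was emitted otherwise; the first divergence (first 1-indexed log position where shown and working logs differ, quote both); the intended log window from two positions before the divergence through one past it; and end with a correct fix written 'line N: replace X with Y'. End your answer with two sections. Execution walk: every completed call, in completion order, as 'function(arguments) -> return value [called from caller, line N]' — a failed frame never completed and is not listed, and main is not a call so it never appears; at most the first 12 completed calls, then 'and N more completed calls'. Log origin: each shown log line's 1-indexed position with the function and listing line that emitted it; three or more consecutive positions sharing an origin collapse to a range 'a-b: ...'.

Answer: the defect is in process_batch at line 19.
Key observation: At log position 8 the runs split — shown 'leaving process_batch with 6', but the working version logs 'leaving process_batch with -3'.
Call chain: main.
First divergence: at position 8 the run shows 'leaving process_batch with 6' where the working version logs 'leaving process_batch with -3'.
Intended log window:
  6: checkpoint: 6
  7: process_batch start, 4 items
  8: leaving process_batch with -3
  9: checkpoint: -3
Execution walk:
  update_gauge([0, 2, 6, -3], 2) -> 1  [called from count_flags, line 10]
  count_flags([0, 2, 6, -3], 2) -> 6  [called from main, line 28]
  process_batch([0, 2, 6, -3]) -> 6  [called from main, line 30]
Log origins:
  1: from main, line 27
  2: from count_flags, line 9
  3: from update_gauge, line 2
  4: from update_gauge, line 5
  5: from count_flags, line 11
  6: from main, line 29
  7: from process_batch, line 16
  8: from process_batch, line 21
  9: from main, line 31
A correct fix: line 19: replace `>=` with `<`.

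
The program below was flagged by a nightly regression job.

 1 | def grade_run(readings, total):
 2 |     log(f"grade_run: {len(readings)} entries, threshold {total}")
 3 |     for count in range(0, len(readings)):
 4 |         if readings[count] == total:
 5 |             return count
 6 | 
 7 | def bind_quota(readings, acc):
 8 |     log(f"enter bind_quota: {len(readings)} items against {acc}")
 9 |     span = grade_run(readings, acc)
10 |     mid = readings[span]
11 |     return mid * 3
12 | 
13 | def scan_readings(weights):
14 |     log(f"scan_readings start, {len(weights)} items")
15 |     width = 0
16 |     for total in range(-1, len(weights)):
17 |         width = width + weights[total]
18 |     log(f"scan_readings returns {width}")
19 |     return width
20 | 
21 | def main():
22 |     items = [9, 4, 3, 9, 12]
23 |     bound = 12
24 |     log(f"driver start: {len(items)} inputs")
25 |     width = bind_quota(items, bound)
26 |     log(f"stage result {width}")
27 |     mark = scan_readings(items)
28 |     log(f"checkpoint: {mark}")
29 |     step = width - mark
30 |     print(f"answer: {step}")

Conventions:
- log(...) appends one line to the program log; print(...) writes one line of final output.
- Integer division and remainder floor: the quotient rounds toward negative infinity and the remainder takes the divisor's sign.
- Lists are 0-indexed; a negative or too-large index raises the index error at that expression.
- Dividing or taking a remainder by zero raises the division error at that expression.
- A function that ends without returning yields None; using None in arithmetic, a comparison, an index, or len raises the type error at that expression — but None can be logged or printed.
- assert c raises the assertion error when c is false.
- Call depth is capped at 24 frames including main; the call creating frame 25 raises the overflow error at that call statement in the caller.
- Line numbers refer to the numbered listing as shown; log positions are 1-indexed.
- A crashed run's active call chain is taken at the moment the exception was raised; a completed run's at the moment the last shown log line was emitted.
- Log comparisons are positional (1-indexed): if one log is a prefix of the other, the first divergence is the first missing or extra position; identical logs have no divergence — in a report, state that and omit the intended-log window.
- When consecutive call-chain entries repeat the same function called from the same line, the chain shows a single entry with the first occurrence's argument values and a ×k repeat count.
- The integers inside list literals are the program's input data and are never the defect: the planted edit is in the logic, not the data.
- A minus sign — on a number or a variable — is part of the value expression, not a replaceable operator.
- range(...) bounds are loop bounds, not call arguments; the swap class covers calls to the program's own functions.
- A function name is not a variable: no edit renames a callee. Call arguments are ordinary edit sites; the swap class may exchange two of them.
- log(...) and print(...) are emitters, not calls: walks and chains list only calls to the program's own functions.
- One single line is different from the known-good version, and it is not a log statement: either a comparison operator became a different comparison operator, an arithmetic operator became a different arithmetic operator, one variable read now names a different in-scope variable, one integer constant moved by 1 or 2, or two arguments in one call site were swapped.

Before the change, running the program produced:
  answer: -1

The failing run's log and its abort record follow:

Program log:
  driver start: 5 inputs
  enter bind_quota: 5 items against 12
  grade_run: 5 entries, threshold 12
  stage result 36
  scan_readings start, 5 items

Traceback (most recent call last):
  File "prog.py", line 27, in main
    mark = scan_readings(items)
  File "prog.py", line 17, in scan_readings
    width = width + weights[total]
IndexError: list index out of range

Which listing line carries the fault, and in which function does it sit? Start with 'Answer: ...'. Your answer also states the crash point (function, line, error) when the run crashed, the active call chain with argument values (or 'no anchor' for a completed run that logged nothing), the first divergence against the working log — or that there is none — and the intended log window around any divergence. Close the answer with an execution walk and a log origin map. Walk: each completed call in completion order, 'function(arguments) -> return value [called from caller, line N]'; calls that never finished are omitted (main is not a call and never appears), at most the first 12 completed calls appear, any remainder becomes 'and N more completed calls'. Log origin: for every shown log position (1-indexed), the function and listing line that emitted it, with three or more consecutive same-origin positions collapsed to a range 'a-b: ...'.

Answer: the defect is in scan_readings at line 16.
The tell: The shown log is a 5-line prefix of the intended one, whose next entry is 'scan_readings returns 37'.
Crash: scan_readings, line 17, IndexError.
Call chain: main -> scan_readings([9, 4, 3, 9, 12]) (called at line 27).
First divergence: position 6 (shown log ended at 5 lines; the working version continues: 'scan_readings returns 37').
Intended log window:
  4: stage result 36
  5: scan_readings start, 5 items
  6: scan_readings returns 37
  7: checkpoint: 37
Execution walk:
  grade_run([9, 4, 3, 9, 12], 12) -> 4  [called from bind_quota, line 9]
  bind_quota([9, 4, 3, 9, 12], 12) -> 36  [called from main, line 25]
Log origins:
  1: from main, line 24
  2: from bind_quota, line 8
  3: from grade_run, line 2
  4: from main, line 26
  5: from scan_readings, line 14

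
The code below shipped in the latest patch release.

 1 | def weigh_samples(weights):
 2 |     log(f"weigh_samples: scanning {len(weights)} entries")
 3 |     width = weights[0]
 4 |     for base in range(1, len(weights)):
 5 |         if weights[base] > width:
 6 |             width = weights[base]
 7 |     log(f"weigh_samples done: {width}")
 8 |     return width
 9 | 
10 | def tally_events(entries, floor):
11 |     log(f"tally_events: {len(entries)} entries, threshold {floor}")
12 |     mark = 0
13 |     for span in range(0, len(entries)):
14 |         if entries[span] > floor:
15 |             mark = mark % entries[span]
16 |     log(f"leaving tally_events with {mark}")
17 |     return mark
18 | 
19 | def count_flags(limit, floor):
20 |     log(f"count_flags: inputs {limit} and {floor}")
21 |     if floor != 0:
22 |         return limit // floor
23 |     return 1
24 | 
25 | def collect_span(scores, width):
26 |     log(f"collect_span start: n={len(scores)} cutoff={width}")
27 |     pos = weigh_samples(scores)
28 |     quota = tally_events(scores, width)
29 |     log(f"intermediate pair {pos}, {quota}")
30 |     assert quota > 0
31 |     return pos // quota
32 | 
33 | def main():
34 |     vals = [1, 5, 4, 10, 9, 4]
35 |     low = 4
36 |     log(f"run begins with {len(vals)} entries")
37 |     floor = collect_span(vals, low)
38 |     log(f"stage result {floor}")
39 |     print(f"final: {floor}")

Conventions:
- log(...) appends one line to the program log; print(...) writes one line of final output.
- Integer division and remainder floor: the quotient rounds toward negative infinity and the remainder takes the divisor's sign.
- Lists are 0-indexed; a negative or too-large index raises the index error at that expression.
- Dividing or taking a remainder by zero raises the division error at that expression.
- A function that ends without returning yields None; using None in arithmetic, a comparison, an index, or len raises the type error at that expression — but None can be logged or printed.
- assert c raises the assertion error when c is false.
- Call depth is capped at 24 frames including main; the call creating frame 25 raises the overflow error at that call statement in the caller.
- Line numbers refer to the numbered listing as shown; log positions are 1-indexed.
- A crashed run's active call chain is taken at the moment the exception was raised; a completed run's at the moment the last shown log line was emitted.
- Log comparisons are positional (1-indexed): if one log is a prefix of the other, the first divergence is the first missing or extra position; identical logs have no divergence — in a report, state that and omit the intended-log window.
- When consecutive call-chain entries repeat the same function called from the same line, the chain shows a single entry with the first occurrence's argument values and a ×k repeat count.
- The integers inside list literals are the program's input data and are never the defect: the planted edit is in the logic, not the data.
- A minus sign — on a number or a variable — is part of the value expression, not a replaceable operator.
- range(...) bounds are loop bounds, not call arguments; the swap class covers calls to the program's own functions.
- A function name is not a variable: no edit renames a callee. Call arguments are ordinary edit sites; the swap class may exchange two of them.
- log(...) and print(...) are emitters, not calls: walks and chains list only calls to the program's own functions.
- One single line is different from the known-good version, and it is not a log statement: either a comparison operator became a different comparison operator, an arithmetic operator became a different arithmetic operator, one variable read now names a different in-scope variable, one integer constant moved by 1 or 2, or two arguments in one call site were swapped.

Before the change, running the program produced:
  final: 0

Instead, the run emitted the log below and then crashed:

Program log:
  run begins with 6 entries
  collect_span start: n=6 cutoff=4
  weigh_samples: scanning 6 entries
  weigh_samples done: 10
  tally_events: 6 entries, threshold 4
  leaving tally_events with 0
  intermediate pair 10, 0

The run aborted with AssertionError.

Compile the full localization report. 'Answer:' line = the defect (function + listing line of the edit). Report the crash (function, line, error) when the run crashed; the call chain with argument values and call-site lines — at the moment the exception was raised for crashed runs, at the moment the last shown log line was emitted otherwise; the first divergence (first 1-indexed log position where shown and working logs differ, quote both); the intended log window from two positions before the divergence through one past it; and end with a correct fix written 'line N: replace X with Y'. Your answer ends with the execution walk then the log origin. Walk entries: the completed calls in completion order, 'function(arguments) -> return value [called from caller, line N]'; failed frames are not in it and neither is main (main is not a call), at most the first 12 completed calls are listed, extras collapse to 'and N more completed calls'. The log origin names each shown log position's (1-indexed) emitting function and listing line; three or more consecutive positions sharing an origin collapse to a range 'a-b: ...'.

Answer: the defect is in tally_events at line 15.
Core observation: The log first diverges at position 6: the faulty run prints 'leaving tally_events with 0' where the working version prints 'leaving tally_events with 24'.
Crash: collect_span, line 30, AssertionError.
Call chain: main -> collect_span([1, 5, 4, 10, 9, 4], 4) (called at line 37).
First divergence: at position 6 the run shows 'leaving tally_events with 0' where the working version logs 'leaving tally_events with 24'.
Intended log window:
  4: weigh_samples done: 10
  5: tally_events: 6 entries, threshold 4
  6: leaving tally_events with 24
  7: intermediate pair 10, 24
Execution walk:
  weigh_samples([1, 5, 4, 10, 9, 4]) -> 10  [called from collect_span, line 27]
  tally_events([1, 5, 4, 10, 9, 4], 4) -> 0  [called from collect_span, line 28]
Log origins:
  1: emitted by main (line 36)
  2: emitted by collect_span (line 26)
  3: emitted by weigh_samples (line 2)
  4: emitted by weigh_samples (line 7)
  5: emitted by tally_events (line 11)
  6: emitted by tally_events (line 16)
  7: emitted by collect_span (line 29)
A correct fix: line 15: replace `%` with `+`.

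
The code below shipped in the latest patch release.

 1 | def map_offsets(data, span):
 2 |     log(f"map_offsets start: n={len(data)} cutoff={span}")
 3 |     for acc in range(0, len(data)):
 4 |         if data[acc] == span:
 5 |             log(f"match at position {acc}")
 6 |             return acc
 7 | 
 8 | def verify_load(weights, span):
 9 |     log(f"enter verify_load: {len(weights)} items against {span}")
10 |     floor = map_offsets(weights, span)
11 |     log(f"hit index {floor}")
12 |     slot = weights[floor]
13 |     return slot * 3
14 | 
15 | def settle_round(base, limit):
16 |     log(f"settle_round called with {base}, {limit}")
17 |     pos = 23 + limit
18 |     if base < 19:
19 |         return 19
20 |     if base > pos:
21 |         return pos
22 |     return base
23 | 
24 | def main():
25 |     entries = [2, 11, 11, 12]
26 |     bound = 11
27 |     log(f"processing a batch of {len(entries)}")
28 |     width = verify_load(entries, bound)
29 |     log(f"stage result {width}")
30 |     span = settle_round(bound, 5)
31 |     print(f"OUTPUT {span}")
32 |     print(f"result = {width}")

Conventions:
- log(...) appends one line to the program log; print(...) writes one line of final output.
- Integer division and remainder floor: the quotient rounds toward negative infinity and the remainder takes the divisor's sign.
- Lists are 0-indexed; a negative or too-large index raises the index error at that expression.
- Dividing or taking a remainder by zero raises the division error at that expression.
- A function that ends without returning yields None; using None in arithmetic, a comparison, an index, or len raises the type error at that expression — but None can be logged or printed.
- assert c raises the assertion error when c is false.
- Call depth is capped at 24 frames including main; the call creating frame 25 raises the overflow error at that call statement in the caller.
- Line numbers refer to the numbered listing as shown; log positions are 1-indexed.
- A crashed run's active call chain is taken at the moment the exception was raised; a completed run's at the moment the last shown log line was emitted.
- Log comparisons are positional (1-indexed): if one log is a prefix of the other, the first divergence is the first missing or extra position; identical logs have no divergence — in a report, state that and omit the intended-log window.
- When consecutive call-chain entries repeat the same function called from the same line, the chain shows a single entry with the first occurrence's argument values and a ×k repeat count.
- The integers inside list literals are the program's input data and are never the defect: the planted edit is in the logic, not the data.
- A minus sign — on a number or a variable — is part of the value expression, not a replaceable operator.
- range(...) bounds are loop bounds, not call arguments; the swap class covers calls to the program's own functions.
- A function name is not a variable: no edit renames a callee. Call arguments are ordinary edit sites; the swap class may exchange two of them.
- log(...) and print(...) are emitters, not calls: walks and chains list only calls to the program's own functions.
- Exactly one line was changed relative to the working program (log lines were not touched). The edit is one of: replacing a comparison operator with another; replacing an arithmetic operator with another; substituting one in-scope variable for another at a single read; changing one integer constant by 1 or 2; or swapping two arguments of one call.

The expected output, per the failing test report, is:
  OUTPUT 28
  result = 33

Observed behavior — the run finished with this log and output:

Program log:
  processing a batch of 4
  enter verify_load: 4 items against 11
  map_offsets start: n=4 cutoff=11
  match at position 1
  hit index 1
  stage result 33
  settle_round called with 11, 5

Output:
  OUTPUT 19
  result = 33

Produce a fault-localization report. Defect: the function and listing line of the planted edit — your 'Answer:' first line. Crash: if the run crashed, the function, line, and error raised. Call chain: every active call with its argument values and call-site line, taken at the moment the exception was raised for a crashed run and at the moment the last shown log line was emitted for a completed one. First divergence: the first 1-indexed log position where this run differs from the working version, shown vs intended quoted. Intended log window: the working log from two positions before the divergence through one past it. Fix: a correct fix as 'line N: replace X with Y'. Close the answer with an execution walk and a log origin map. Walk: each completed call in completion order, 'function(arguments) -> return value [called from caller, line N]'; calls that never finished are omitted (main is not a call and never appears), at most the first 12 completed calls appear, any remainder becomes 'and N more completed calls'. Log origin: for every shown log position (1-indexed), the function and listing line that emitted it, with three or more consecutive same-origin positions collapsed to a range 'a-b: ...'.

Answer: the defect is in main at line 30.
Key observation: Log line 7 is where behavior first shows: 'settle_round called with 11, 5' appears instead of 'settle_round called with 33, 5'.
Call chain: main -> settle_round(11, 5) (called at line 30).
First divergence: at position 7 the run shows 'settle_round called with 11, 5' where the working version logs 'settle_round called with 33, 5'.
Intended log window:
  5: hit index 1
  6: stage result 33
  7: settle_round called with 33, 5
Execution walk:
  map_offsets([2, 11, 11, 12], 11) -> 1  [called from verify_load, line 10]
  verify_load([2, 11, 11, 12], 11) -> 33  [called from main, line 28]
  settle_round(11, 5) -> 19  [called from main, line 30]
Log origin:
  1: emitted by main (line 27)
  2: emitted by verify_load (line 9)
  3: emitted by map_offsets (line 2)
  4: emitted by map_offsets (line 5)
  5: emitted by verify_load (line 11)
  6: emitted by main (line 29)
  7: emitted by settle_round (line 16)
A correct fix: line 30: replace `bound` with `width`.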